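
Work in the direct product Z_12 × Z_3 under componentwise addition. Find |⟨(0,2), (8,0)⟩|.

9

|⟨(0,2)⟩| = 3 and |⟨(8,0)⟩| = 3, so |H| is a multiple of lcm(3, 3) = 3 and divides |G| = 36.
Closing under the operation: H = {(0,0), (0,1), (0,2), (4,0), (4,1), (4,2), (8,0), (8,1), (8,2)}, so |H| = 9.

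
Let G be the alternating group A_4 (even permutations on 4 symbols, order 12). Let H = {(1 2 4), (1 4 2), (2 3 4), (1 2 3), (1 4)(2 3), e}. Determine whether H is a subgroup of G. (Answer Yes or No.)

No

(2 3 4) ∈ H but its inverse (2 4 3) ∉ H, so H is not a subgroup.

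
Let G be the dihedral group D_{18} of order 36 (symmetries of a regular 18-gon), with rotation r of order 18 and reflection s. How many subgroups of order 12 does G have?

3

|G| = 36 and 12 | 36, so subgroups of order 12 are possible by Lagrange.
The subgroups of order 12 are: {e, r^3, r^6, r^9, r^12, r^15, rs, r^4s, r^7s, r^10s, r^13s, r^16s}; {e, r^3, r^6, r^9, r^12, r^15, r^2s, r^5s, r^8s, r^11s, r^14s, r^17s}; {e, r^3, r^6, r^9, r^12, r^15, s, r^3s, r^6s, r^9s, r^12s, r^15s}.
So G has 3 subgroups of order 12.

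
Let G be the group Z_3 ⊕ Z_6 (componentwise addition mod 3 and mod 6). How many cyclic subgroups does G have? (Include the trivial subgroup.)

10

A cyclic subgroup of order d is generated by each of its φ(d) elements of order d, so the cyclic subgroups of order d number (#elements of order d)/φ(d).
Cyclic subgroups by order — order 1: 1; order 2: 1; order 3: 4; order 6: 4.
Total: 10.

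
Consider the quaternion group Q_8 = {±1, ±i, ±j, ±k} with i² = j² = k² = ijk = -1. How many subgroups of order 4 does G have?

3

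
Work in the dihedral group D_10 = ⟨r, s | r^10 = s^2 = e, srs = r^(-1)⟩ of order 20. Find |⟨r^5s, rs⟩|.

|⟨r^5s⟩| = 2 and |⟨rs⟩| = 2, so |H| is a multiple of lcm(2, 2) = 2 and divides |G| = 20.
Closing under the operation: H = {e, r^2, r^4, r^6, r^8, rs, r^3s, r^5s, r^7s, r^9s}, so |H| = 10.

10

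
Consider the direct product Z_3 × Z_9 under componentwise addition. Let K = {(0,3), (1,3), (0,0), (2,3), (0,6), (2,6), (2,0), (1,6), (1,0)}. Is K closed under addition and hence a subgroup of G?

|K| = 9 divides |G| = 27, consistent with Lagrange.
K contains the identity, every element's inverse is in K, and K is closed under +: it is a subgroup.

Yes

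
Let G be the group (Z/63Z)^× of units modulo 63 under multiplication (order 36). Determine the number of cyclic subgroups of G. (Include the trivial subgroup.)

Group the elements of G by the cyclic subgroup they generate; each cyclic subgroup of order d accounts for φ(d) elements.
Cyclic subgroups by order — order 1: 1; order 2: 3; order 3: 4; order 6: 12.
Total: 20.

20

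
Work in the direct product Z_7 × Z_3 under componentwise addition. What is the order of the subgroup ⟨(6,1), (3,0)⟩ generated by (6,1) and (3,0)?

|⟨(6,1)⟩| = 21 and |⟨(3,0)⟩| = 7, so |H| is a multiple of lcm(21, 7) = 21 and divides |G| = 21.
Closing {(6,1), (3,0)} under the group operation gives all of G, so |H| = 21.

21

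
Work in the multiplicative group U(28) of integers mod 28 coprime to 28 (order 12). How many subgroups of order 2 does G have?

|G| = 12 and 2 | 12, so subgroups of order 2 are possible by Lagrange.
The subgroups of order 2 are: {1, 13}; {1, 15}; {1, 27}.
So G has 3 subgroups of order 2.

3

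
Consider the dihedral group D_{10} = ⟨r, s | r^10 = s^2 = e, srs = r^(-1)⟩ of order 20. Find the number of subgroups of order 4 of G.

5

|G| = 20 and 4 | 20, so subgroups of order 4 are possible by Lagrange.
The subgroups of order 4 are: {e, r^5, r^2s, r^7s}; {e, r^5, r^3s, r^8s}; {e, r^5, r^4s, r^9s}; {e, r^5, s, r^5s}; … (5 in all).
So G has 5 subgroups of order 4.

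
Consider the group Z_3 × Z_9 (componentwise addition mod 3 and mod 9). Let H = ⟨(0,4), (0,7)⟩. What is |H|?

9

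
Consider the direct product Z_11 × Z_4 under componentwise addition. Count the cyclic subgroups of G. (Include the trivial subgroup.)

6

Group the elements of G by the cyclic subgroup they generate; each cyclic subgroup of order d accounts for φ(d) elements.
Cyclic subgroups by order — order 1: 1; order 2: 1; order 4: 1; order 11: 1; order 22: 1; order 44: 1.
Total: 6.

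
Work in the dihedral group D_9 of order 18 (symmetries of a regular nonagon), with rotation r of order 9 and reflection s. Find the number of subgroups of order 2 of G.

9

|G| = 18 and 2 | 18, so subgroups of order 2 are possible by Lagrange.
The subgroups of order 2 are: {e, r^2s}; {e, r^3s}; {e, r^4s}; {e, r^5s}; … (9 in all).
So G has 9 subgroups of order 2.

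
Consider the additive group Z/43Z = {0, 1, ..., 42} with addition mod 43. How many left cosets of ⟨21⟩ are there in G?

1

|⟨21⟩| = 43 and |G| = 43.
By Lagrange, [G : H] = |G|/|H| = 43/43 = 1.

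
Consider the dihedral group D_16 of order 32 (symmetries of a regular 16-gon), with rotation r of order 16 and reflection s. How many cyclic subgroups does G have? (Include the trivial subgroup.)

21

Each element a generates a cyclic subgroup ⟨a⟩; distinct elements may generate the same one (a cyclic group of order d has φ(d) generators).
Cyclic subgroups by order — order 1: 1; order 2: 17; order 4: 1; order 8: 1; order 16: 1.
Total: 21.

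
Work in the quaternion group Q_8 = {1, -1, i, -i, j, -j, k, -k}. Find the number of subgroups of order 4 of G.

|G| = 8 and 4 | 8, so subgroups of order 4 are possible by Lagrange.
The subgroups of order 4 are: {1, -1, i, -i}; {1, -1, j, -j}; {1, -1, k, -k}.
So G has 3 subgroups of order 4.

3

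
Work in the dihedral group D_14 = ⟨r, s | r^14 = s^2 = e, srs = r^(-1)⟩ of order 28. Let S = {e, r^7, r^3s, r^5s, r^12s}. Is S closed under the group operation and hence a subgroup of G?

No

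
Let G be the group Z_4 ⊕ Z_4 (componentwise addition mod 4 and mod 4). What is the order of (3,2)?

The order of (3,2) in Z_4 × Z_4 is lcm(ord(3) in Z_4, ord(2) in Z_4).
ord(3) = 4 and ord(2) = 2, so |⟨(3,2)⟩| = lcm(4, 2) = 4.

4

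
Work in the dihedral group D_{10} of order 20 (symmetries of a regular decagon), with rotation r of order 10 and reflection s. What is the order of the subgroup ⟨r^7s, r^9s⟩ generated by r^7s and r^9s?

10

|⟨r^7s⟩| = 2 and |⟨r^9s⟩| = 2, so |H| is a multiple of lcm(2, 2) = 2 and divides |G| = 20.
Closing under the operation: H = {e, r^2, r^4, r^6, r^8, rs, r^3s, r^5s, r^7s, r^9s}, so |H| = 10.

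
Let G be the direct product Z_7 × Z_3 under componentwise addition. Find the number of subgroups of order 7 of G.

|G| = 21 and 7 | 21, so subgroups of order 7 are possible by Lagrange.
The subgroups of order 7 are: {(0,0), (1,0), (2,0), (3,0), (4,0), (5,0), (6,0)}.
So G has 1 subgroup of order 7.

1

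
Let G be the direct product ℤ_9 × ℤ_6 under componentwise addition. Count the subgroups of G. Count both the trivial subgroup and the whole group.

|G| = 54, so by Lagrange every subgroup order divides 54. Divisors: 1, 2, 3, 6, 9, 18, 27, 54.
Subgroups by order — order 1: 1; order 2: 1; order 3: 4; order 6: 4; order 9: 4; order 18: 4; order 27: 1; order 54: 1.
Total: 1 + 1 + 4 + 4 + 4 + 4 + 1 + 1 = 20.

20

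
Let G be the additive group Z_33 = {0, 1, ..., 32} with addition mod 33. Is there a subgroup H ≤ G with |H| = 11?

11 | 33. A subgroup of order 11 is {0, 3, 6, 9, 12, 15, 18, 21, 24, 27, 30}.

Yes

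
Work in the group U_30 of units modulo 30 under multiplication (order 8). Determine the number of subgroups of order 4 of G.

3

|G| = 8 and 4 | 8, so subgroups of order 4 are possible by Lagrange.
The subgroups of order 4 are: {1, 11, 19, 29}; {1, 7, 13, 19}; {1, 17, 19, 23}.
So G has 3 subgroups of order 4.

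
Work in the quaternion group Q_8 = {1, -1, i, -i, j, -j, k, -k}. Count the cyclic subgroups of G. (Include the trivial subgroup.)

5

Each element a generates a cyclic subgroup ⟨a⟩; distinct elements may generate the same one (a cyclic group of order d has φ(d) generators).
Cyclic subgroups by order — order 1: 1; order 2: 1; order 4: 3.
Total: 5.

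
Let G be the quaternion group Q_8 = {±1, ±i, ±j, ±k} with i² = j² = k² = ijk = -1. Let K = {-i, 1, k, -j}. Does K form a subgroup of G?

No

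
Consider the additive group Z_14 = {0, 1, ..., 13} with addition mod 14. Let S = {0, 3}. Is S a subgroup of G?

3 ∈ S but its inverse 11 ∉ S, so S is not a subgroup.

No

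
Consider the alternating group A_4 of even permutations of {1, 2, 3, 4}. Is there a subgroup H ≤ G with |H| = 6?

6 | 12, so Lagrange does not rule it out; but checking all subgroups of G, none has order 6.
(A_4 is the standard example that the converse of Lagrange fails.)

No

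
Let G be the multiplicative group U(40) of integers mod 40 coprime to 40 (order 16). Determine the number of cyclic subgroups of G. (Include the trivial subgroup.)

Each element a generates a cyclic subgroup ⟨a⟩; distinct elements may generate the same one (a cyclic group of order d has φ(d) generators).
Cyclic subgroups by order — order 1: 1; order 2: 7; order 4: 4.
Total: 12.

12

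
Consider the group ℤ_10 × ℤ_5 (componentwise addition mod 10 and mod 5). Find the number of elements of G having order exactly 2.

1

An element (a,b) has order lcm(ord(a), ord(b)); count pairs with lcm equal to 2.
Enumerating gives 1 such elements.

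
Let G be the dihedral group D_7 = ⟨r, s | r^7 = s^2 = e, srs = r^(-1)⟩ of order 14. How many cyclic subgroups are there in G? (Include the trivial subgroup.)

9

Group the elements of G by the cyclic subgroup they generate; each cyclic subgroup of order d accounts for φ(d) elements.
Cyclic subgroups by order — order 1: 1; order 2: 7; order 7: 1.
Total: 9.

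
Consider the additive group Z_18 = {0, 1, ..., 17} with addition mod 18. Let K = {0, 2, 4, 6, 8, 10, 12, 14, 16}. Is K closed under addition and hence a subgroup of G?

Yes

|K| = 9 divides |G| = 18, consistent with Lagrange.
K contains the identity, every element's inverse is in K, and K is closed under +: it is a subgroup.
In fact K = ⟨2⟩.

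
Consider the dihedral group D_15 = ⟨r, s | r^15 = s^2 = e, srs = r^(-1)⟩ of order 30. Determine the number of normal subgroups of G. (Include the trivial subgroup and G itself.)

G has 28 subgroups. Checking conjugation-invariance by order — order 1: 1/1 normal; order 2: 0/15 normal; order 3: 1/1 normal; order 5: 1/1 normal; order 6: 0/5 normal; order 10: 0/3 normal; order 15: 1/1 normal; order 30: 1/1 normal.
Total normal subgroups: 5.

5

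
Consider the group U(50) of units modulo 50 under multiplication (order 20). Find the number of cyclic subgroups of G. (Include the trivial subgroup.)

A cyclic subgroup of order d is generated by each of its φ(d) elements of order d, so the cyclic subgroups of order d number (#elements of order d)/φ(d).
Cyclic subgroups by order — order 1: 1; order 2: 1; order 4: 1; order 5: 1; order 10: 1; order 20: 1.
Total: 6.

6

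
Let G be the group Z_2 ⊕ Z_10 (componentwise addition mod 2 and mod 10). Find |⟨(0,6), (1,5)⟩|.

10

|⟨(0,6)⟩| = 5 and |⟨(1,5)⟩| = 2, so |H| is a multiple of lcm(5, 2) = 10 and divides |G| = 20.
Closing under the operation: H = {(0,0), (0,2), (0,4), (0,6), (0,8), (1,1), (1,3), (1,5), (1,7), (1,9)}, so |H| = 10.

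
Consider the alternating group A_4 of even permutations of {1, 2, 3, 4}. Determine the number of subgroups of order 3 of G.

|G| = 12 and 3 | 12, so subgroups of order 3 are possible by Lagrange.
The subgroups of order 3 are: {e, (1 2 3), (1 3 2)}; {e, (1 2 4), (1 4 2)}; {e, (1 3 4), (1 4 3)}; {e, (2 3 4), (2 4 3)}.
So G has 4 subgroups of order 3.

4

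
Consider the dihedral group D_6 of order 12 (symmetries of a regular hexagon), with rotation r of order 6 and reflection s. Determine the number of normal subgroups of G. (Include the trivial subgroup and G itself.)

G has 16 subgroups. Checking conjugation-invariance by order — order 1: 1/1 normal; order 2: 1/7 normal; order 3: 1/1 normal; order 4: 0/3 normal; order 6: 3/3 normal; order 12: 1/1 normal.
Total normal subgroups: 7.

7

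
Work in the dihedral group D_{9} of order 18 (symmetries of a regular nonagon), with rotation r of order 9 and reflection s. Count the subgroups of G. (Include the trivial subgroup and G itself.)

|G| = 18, so by Lagrange every subgroup order divides 18. Divisors: 1, 2, 3, 6, 9, 18.
Subgroups by order — order 1: 1; order 2: 9; order 3: 1; order 6: 3; order 9: 1; order 18: 1.
Total: 1 + 9 + 1 + 3 + 1 + 1 = 16.

16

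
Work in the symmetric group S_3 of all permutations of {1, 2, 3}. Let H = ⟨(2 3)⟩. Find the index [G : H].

|⟨(2 3)⟩| = 2 and |G| = 6.
By Lagrange, [G : H] = |G|/|H| = 6/2 = 3.

3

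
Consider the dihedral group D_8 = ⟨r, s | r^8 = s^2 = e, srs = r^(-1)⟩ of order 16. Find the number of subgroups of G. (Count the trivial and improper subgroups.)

|G| = 16, so by Lagrange every subgroup order divides 16. Divisors: 1, 2, 4, 8, 16.
Subgroups by order — order 1: 1; order 2: 9; order 4: 5; order 8: 3; order 16: 1.
Total: 1 + 9 + 5 + 3 + 1 = 19.

19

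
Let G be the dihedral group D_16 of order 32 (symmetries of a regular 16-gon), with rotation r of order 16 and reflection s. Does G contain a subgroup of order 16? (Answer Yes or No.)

Yes

16 | 32. A subgroup of order 16 is {e, r, r^2, r^3, r^4, r^5, r^6, r^7, r^8, r^9, r^10, r^11, r^12, r^13, r^14, r^15}.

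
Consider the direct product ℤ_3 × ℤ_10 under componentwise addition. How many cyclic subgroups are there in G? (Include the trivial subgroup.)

8

A cyclic subgroup of order d is generated by each of its φ(d) elements of order d, so the cyclic subgroups of order d number (#elements of order d)/φ(d).
Cyclic subgroups by order — order 1: 1; order 2: 1; order 3: 1; order 5: 1; order 6: 1; order 10: 1; order 15: 1; order 30: 1.
Total: 8.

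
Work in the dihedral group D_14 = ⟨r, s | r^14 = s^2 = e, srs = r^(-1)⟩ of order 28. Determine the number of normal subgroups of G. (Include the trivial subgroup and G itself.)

7

G has 28 subgroups. Checking conjugation-invariance by order — order 1: 1/1 normal; order 2: 1/15 normal; order 4: 0/7 normal; order 7: 1/1 normal; order 14: 3/3 normal; order 28: 1/1 normal.
Total normal subgroups: 7.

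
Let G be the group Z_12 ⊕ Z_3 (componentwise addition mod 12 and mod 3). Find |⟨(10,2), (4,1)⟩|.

18

|⟨(10,2)⟩| = 6 and |⟨(4,1)⟩| = 3, so |H| is a multiple of lcm(6, 3) = 6 and divides |G| = 36.
Closing under the operation: H = {(0,0), (0,1), (0,2), (2,0), (2,1), (2,2), (4,0), (4,1), (4,2), (6,0), (6,1), (6,2), (8,0), (8,1), (8,2), (10,0), (10,1), (10,2)}, so |H| = 18.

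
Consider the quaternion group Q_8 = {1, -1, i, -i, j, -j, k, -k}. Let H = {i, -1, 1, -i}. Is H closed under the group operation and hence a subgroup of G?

|H| = 4 divides |G| = 8, consistent with Lagrange.
H contains the identity, every element's inverse is in H, and H is closed under ·: it is a subgroup.
In fact H = ⟨-i⟩.

Yes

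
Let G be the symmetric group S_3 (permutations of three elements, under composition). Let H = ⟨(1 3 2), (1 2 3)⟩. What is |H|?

|⟨(1 3 2)⟩| = 3 and |⟨(1 2 3)⟩| = 3, so |H| is a multiple of lcm(3, 3) = 3 and divides |G| = 6.
Closing under the operation: H = {e, (1 2 3), (1 3 2)}, so |H| = 3.

3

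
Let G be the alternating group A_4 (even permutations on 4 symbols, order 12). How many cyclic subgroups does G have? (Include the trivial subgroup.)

8

Group the elements of G by the cyclic subgroup they generate; each cyclic subgroup of order d accounts for φ(d) elements.
Cyclic subgroups by order — order 1: 1; order 2: 3; order 3: 4.
Total: 8.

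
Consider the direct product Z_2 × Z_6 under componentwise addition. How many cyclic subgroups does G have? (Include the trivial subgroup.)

8

Group the elements of G by the cyclic subgroup they generate; each cyclic subgroup of order d accounts for φ(d) elements.
Cyclic subgroups by order — order 1: 1; order 2: 3; order 3: 1; order 6: 3.
Total: 8.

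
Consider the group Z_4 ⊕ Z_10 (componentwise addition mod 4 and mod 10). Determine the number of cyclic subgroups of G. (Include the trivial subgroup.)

12

A cyclic subgroup of order d is generated by each of its φ(d) elements of order d, so the cyclic subgroups of order d number (#elements of order d)/φ(d).
Cyclic subgroups by order — order 1: 1; order 2: 3; order 4: 2; order 5: 1; order 10: 3; order 20: 2.
Total: 12.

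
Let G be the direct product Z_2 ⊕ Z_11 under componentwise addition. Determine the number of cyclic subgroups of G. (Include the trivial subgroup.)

Group the elements of G by the cyclic subgroup they generate; each cyclic subgroup of order d accounts for φ(d) elements.
Cyclic subgroups by order — order 1: 1; order 2: 1; order 11: 1; order 22: 1.
Total: 4.

4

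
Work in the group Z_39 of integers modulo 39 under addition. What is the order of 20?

39

In Z_39, the order of an element a is n/gcd(a, n).
gcd(20, 39) = 1, so |⟨20⟩| = 39/1 = 39.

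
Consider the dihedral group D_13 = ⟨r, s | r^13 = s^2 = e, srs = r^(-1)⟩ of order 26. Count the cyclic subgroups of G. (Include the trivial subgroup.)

15

A cyclic subgroup of order d is generated by each of its φ(d) elements of order d, so the cyclic subgroups of order d number (#elements of order d)/φ(d).
Cyclic subgroups by order — order 1: 1; order 2: 13; order 13: 1.
Total: 15.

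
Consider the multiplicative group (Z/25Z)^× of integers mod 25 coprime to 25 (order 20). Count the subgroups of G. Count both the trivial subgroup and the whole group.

6

|G| = 20, so by Lagrange every subgroup order divides 20. Divisors: 1, 2, 4, 5, 10, 20.
Subgroups by order — order 1: 1; order 2: 1; order 4: 1; order 5: 1; order 10: 1; order 20: 1.
Total: 1 + 1 + 1 + 1 + 1 + 1 = 6.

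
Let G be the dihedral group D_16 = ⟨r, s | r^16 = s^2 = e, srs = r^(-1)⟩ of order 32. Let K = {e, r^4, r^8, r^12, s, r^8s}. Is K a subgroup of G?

No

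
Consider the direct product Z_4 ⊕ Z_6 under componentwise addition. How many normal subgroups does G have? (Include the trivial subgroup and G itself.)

16

G is abelian, so every subgroup is normal.
G has 16 subgroups in total, hence 16 normal subgroups.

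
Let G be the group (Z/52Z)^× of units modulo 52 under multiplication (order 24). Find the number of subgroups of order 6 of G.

3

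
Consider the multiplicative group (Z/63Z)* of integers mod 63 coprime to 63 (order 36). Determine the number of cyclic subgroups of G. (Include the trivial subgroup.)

Group the elements of G by the cyclic subgroup they generate; each cyclic subgroup of order d accounts for φ(d) elements.
Cyclic subgroups by order — order 1: 1; order 2: 3; order 3: 4; order 6: 12.
Total: 20.

20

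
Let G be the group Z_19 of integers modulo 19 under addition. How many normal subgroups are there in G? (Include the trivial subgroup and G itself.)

2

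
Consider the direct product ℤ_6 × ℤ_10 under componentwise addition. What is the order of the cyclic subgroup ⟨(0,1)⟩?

The order of (0,1) in Z_6 × Z_10 is lcm(ord(0) in Z_6, ord(1) in Z_10).
ord(0) = 1 and ord(1) = 10, so |⟨(0,1)⟩| = lcm(1, 10) = 10.

10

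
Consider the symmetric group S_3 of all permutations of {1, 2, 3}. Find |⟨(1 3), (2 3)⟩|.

6

|⟨(1 3)⟩| = 2 and |⟨(2 3)⟩| = 2, so |H| is a multiple of lcm(2, 2) = 2 and divides |G| = 6.
Closing {(1 3), (2 3)} under the group operation gives all of G, so |H| = 6.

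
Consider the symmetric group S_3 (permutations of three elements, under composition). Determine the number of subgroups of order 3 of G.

1

|G| = 6 and 3 | 6, so subgroups of order 3 are possible by Lagrange.
The subgroups of order 3 are: {e, (1 2 3), (1 3 2)}.
So G has 1 subgroup of order 3.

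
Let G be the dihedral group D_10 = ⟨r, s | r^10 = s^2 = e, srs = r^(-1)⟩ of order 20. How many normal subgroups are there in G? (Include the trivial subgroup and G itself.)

7

G has 22 subgroups. Checking conjugation-invariance by order — order 1: 1/1 normal; order 2: 1/11 normal; order 4: 0/5 normal; order 5: 1/1 normal; order 10: 3/3 normal; order 20: 1/1 normal.
Total normal subgroups: 7.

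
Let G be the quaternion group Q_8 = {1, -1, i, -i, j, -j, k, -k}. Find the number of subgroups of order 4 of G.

|G| = 8 and 4 | 8, so subgroups of order 4 are possible by Lagrange.
The subgroups of order 4 are: {1, -1, i, -i}; {1, -1, j, -j}; {1, -1, k, -k}.
So G has 3 subgroups of order 4.

3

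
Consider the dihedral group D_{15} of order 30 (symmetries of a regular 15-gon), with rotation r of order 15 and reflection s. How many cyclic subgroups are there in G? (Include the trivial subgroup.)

19

A cyclic subgroup of order d is generated by each of its φ(d) elements of order d, so the cyclic subgroups of order d number (#elements of order d)/φ(d).
Cyclic subgroups by order — order 1: 1; order 2: 15; order 3: 1; order 5: 1; order 15: 1.
Total: 19.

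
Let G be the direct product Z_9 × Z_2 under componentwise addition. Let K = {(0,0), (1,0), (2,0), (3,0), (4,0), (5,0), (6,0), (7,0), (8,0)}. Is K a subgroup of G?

|K| = 9 divides |G| = 18, consistent with Lagrange.
K contains the identity, every element's inverse is in K, and K is closed under +: it is a subgroup.
In fact K = ⟨(4,0)⟩.

Yes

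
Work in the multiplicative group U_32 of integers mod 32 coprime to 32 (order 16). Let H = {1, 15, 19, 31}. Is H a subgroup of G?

19 ∈ H but its inverse 27 ∉ H, so H is not a subgroup.

No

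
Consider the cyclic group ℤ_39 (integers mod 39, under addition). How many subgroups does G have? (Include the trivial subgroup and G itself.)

4

Subgroups of the cyclic group ℤ_39 correspond bijectively to divisors of 39.
Divisors of 39: 1, 3, 13, 39.
So ℤ_39 has 4 subgroups.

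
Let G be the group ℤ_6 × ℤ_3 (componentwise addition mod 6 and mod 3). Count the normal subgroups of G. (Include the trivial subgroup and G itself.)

G is abelian, so every subgroup is normal.
G has 12 subgroups in total, hence 12 normal subgroups.

12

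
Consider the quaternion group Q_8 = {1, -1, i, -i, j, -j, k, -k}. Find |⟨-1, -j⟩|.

|⟨-1⟩| = 2 and |⟨-j⟩| = 4, so |H| is a multiple of lcm(2, 4) = 4 and divides |G| = 8.
Closing under the operation: H = {1, -1, j, -j}, so |H| = 4.

4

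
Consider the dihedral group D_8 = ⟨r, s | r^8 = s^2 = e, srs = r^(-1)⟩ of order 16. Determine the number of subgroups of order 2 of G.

9

|G| = 16 and 2 | 16, so subgroups of order 2 are possible by Lagrange.
The subgroups of order 2 are: {e, r^2s}; {e, r^3s}; {e, r^4}; {e, r^4s}; … (9 in all).
So G has 9 subgroups of order 2.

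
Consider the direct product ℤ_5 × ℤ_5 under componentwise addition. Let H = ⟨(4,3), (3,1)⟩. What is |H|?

5

|⟨(4,3)⟩| = 5 and |⟨(3,1)⟩| = 5, so |H| is a multiple of lcm(5, 5) = 5 and divides |G| = 25.
Closing under the operation: H = {(0,0), (1,2), (2,4), (3,1), (4,3)}, so |H| = 5.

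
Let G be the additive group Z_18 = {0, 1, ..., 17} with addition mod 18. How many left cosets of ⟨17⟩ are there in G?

1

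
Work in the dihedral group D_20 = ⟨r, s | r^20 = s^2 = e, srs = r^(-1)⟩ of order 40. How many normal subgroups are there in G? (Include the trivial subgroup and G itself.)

G has 48 subgroups. Checking conjugation-invariance by order — order 1: 1/1 normal; order 2: 1/21 normal; order 4: 1/11 normal; order 5: 1/1 normal; order 8: 0/5 normal; order 10: 1/5 normal; order 20: 3/3 normal; order 40: 1/1 normal.
Total normal subgroups: 9.

9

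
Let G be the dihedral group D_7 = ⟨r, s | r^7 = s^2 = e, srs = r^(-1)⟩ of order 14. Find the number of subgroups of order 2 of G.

|G| = 14 and 2 | 14, so subgroups of order 2 are possible by Lagrange.
The subgroups of order 2 are: {e, r^2s}; {e, r^3s}; {e, r^4s}; {e, r^5s}; … (7 in all).
So G has 7 subgroups of order 2.

7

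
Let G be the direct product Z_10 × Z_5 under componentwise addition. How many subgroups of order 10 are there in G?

|G| = 50 and 10 | 50, so subgroups of order 10 are possible by Lagrange.
The subgroups of order 10 are: {(0,0), (0,1), (0,2), (0,3), (0,4), (5,0), (5,1), (5,2), (5,3), (5,4)}; {(0,0), (1,0), (2,0), (3,0), (4,0), (5,0), (6,0), (7,0), (8,0), (9,0)}; {(0,0), (1,1), (2,2), (3,3), (4,4), (5,0), (6,1), (7,2), (8,3), (9,4)}; {(0,0), (1,2), (2,4), (3,1), (4,3), (5,0), (6,2), (7,4), (8,1), (9,3)}; … (6 in all).
So G has 6 subgroups of order 10.

6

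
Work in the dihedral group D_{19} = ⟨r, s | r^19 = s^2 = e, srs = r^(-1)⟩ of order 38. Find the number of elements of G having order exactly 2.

19

Enumerating element orders in G gives 19 elements of order 2.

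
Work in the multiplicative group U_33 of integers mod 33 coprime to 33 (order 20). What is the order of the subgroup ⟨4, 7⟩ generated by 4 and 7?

|⟨4⟩| = 5 and |⟨7⟩| = 10, so |H| is a multiple of lcm(5, 10) = 10 and divides |G| = 20.
Closing under the operation: H = {1, 4, 7, 10, 13, 16, 19, 25, 28, 31}, so |H| = 10.

10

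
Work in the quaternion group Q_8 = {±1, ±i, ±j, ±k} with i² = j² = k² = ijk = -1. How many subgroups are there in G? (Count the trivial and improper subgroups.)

6

|G| = 8, so by Lagrange every subgroup order divides 8. Divisors: 1, 2, 4, 8.
Subgroups by order — order 1: 1; order 2: 1; order 4: 3; order 8: 1.
Total: 1 + 1 + 3 + 1 = 6.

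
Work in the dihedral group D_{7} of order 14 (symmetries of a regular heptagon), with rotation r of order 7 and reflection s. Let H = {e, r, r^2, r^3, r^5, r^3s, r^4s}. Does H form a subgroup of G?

No

r ∈ H but its inverse r^6 ∉ H, so H is not a subgroup.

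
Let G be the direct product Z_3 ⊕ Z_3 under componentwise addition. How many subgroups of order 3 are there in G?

4

|G| = 9 and 3 | 9, so subgroups of order 3 are possible by Lagrange.
The subgroups of order 3 are: {(0,0), (0,1), (0,2)}; {(0,0), (1,0), (2,0)}; {(0,0), (1,1), (2,2)}; {(0,0), (1,2), (2,1)}.
So G has 4 subgroups of order 3.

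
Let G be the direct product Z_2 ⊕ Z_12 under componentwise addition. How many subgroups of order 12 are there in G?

3

|G| = 24 and 12 | 24, so subgroups of order 12 are possible by Lagrange.
The subgroups of order 12 are: {(0,0), (0,1), (0,2), (0,3), (0,4), (0,5), (0,6), (0,7), (0,8), (0,9), (0,10), (0,11)}; {(0,0), (0,2), (0,4), (0,6), (0,8), (0,10), (1,0), (1,2), (1,4), (1,6), (1,8), (1,10)}; {(0,0), (0,2), (0,4), (0,6), (0,8), (0,10), (1,1), (1,3), (1,5), (1,7), (1,9), (1,11)}.
So G has 3 subgroups of order 12.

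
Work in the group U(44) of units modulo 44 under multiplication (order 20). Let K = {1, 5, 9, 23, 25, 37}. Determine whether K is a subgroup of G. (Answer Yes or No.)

No

|K| = 6 does not divide |G| = 20, so by Lagrange K is not a subgroup.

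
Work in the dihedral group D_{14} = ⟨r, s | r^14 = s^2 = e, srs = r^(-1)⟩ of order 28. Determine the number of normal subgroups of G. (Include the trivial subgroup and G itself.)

G has 28 subgroups. Checking conjugation-invariance by order — order 1: 1/1 normal; order 2: 1/15 normal; order 4: 0/7 normal; order 7: 1/1 normal; order 14: 3/3 normal; order 28: 1/1 normal.
Total normal subgroups: 7.

7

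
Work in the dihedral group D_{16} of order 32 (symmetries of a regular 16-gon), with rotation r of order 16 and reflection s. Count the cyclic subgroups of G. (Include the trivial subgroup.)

21

Each element a generates a cyclic subgroup ⟨a⟩; distinct elements may generate the same one (a cyclic group of order d has φ(d) generators).
Cyclic subgroups by order — order 1: 1; order 2: 17; order 4: 1; order 8: 1; order 16: 1.
Total: 21.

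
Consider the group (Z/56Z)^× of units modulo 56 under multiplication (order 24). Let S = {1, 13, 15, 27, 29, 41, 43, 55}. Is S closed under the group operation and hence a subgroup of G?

|S| = 8 divides |G| = 24, consistent with Lagrange.
S contains the identity, every element's inverse is in S, and S is closed under ·: it is a subgroup.

Yes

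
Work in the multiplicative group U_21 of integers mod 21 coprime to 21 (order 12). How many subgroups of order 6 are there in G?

3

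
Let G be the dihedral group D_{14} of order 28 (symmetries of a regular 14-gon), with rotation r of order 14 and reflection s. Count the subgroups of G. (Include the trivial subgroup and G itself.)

|G| = 28, so by Lagrange every subgroup order divides 28. Divisors: 1, 2, 4, 7, 14, 28.
Subgroups by order — order 1: 1; order 2: 15; order 4: 7; order 7: 1; order 14: 3; order 28: 1.
Total: 1 + 15 + 7 + 1 + 3 + 1 = 28.

28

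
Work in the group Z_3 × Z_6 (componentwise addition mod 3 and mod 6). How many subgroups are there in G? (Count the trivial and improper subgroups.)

|G| = 18, so by Lagrange every subgroup order divides 18. Divisors: 1, 2, 3, 6, 9, 18.
Subgroups by order — order 1: 1; order 2: 1; order 3: 4; order 6: 4; order 9: 1; order 18: 1.
Total: 1 + 1 + 4 + 4 + 1 + 1 = 12.

12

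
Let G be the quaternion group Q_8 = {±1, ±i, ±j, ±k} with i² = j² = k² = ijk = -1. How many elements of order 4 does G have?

6

The elements of order 4 are: i, -i, j, -j, k, -k.
That's 6.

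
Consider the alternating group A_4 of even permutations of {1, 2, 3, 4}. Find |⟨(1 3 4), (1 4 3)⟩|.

|⟨(1 3 4)⟩| = 3 and |⟨(1 4 3)⟩| = 3, so |H| is a multiple of lcm(3, 3) = 3 and divides |G| = 12.
Closing under the operation: H = {e, (1 3 4), (1 4 3)}, so |H| = 3.

3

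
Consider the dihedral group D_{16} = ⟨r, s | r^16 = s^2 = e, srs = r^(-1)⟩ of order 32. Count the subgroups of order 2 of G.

17

|G| = 32 and 2 | 32, so subgroups of order 2 are possible by Lagrange.
The subgroups of order 2 are: {e, r^10s}; {e, r^11s}; {e, r^12s}; {e, r^13s}; … (17 in all).
So G has 17 subgroups of order 2.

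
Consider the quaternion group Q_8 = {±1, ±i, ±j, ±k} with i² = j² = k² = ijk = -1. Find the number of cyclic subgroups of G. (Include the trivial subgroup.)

Group the elements of G by the cyclic subgroup they generate; each cyclic subgroup of order d accounts for φ(d) elements.
Cyclic subgroups by order — order 1: 1; order 2: 1; order 4: 3.
Total: 5.

5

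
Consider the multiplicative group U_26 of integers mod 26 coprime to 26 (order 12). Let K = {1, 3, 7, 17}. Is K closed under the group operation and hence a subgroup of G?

17 ∈ K but its inverse 23 ∉ K, so K is not a subgroup.

No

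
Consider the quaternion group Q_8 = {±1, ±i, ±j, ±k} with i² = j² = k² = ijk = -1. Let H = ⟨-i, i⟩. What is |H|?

|⟨-i⟩| = 4 and |⟨i⟩| = 4, so |H| is a multiple of lcm(4, 4) = 4 and divides |G| = 8.
Closing under the operation: H = {1, -1, i, -i}, so |H| = 4.

4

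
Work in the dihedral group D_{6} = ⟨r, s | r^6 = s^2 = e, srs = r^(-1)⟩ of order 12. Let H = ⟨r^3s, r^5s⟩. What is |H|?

6

|⟨r^3s⟩| = 2 and |⟨r^5s⟩| = 2, so |H| is a multiple of lcm(2, 2) = 2 and divides |G| = 12.
Closing under the operation: H = {e, r^2, r^4, rs, r^3s, r^5s}, so |H| = 6.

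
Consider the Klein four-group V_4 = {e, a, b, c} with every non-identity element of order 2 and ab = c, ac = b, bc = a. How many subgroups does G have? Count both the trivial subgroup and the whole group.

|G| = 4, so by Lagrange every subgroup order divides 4. Divisors: 1, 2, 4.
Subgroups by order — order 1: 1; order 2: 3; order 4: 1.
Total: 1 + 3 + 1 = 5.

5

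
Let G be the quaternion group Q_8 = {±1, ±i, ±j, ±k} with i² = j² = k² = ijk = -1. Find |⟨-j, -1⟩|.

|⟨-j⟩| = 4 and |⟨-1⟩| = 2, so |H| is a multiple of lcm(4, 2) = 4 and divides |G| = 8.
Closing under the operation: H = {1, -1, j, -j}, so |H| = 4.

4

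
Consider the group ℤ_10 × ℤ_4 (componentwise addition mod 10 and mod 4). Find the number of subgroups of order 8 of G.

1

|G| = 40 and 8 | 40, so subgroups of order 8 are possible by Lagrange.
The subgroups of order 8 are: {(0,0), (0,1), (0,2), (0,3), (5,0), (5,1), (5,2), (5,3)}.
So G has 1 subgroup of order 8.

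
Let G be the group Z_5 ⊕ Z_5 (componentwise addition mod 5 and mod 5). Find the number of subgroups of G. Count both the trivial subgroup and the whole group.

8

|G| = 25, so by Lagrange every subgroup order divides 25. Divisors: 1, 5, 25.
Subgroups by order — order 1: 1; order 5: 6; order 25: 1.
Total: 1 + 6 + 1 = 8.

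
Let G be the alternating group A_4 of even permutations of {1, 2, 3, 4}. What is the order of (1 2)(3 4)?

2

Computing powers of (1 2)(3 4): the smallest k with ((1 2)(3 4))^k = e is k = 2.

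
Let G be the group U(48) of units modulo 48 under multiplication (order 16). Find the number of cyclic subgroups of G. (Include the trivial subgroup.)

12

Each element a generates a cyclic subgroup ⟨a⟩; distinct elements may generate the same one (a cyclic group of order d has φ(d) generators).
Cyclic subgroups by order — order 1: 1; order 2: 7; order 4: 4.
Total: 12.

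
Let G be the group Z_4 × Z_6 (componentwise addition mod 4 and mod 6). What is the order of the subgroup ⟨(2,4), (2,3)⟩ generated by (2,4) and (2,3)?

|⟨(2,4)⟩| = 6 and |⟨(2,3)⟩| = 2, so |H| is a multiple of lcm(6, 2) = 6 and divides |G| = 24.
Closing under the operation: H = {(0,0), (0,1), (0,2), (0,3), (0,4), (0,5), (2,0), (2,1), (2,2), (2,3), (2,4), (2,5)}, so |H| = 12.

12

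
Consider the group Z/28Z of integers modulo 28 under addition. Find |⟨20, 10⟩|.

14

|⟨20⟩| = 7 and |⟨10⟩| = 14, so |H| is a multiple of lcm(7, 14) = 14 and divides |G| = 28.
Closing under the operation: H = {0, 2, 4, 6, 8, 10, 12, 14, 16, 18, 20, 22, 24, 26}, so |H| = 14.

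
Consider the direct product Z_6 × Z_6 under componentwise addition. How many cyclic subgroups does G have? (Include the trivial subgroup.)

20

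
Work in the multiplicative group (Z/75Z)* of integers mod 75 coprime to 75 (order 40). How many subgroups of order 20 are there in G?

3

|G| = 40 and 20 | 40, so subgroups of order 20 are possible by Lagrange.
The subgroups of order 20 are: {1, 4, 11, 14, 16, 19, 26, 29, 31, 34, 41, 44, 46, 49, 56, 59, 61, 64, 71, 74}; {1, 4, 7, 13, 16, 19, 22, 28, 31, 34, 37, 43, 46, 49, 52, 58, 61, 64, 67, 73}; {1, 2, 4, 8, 16, 17, 19, 23, 31, 32, 34, 38, 46, 47, 49, 53, 61, 62, 64, 68}.
So G has 3 subgroups of order 20.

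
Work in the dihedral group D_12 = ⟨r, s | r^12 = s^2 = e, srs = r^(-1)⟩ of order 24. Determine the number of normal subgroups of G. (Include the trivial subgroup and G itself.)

9

G has 34 subgroups. Checking conjugation-invariance by order — order 1: 1/1 normal; order 2: 1/13 normal; order 3: 1/1 normal; order 4: 1/7 normal; order 6: 1/5 normal; order 8: 0/3 normal; order 12: 3/3 normal; order 24: 1/1 normal.
Total normal subgroups: 9.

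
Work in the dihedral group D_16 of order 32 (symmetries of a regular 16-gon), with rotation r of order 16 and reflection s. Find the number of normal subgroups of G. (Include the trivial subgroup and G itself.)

8

G has 36 subgroups. Checking conjugation-invariance by order — order 1: 1/1 normal; order 2: 1/17 normal; order 4: 1/9 normal; order 8: 1/5 normal; order 16: 3/3 normal; order 32: 1/1 normal.
Total normal subgroups: 8.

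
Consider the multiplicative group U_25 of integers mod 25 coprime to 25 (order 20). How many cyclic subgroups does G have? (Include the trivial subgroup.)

A cyclic subgroup of order d is generated by each of its φ(d) elements of order d, so the cyclic subgroups of order d number (#elements of order d)/φ(d).
Cyclic subgroups by order — order 1: 1; order 2: 1; order 4: 1; order 5: 1; order 10: 1; order 20: 1.
Total: 6.

6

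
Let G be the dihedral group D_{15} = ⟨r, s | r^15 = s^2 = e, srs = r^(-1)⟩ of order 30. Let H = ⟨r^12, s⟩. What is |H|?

|⟨r^12⟩| = 5 and |⟨s⟩| = 2, so |H| is a multiple of lcm(5, 2) = 10 and divides |G| = 30.
Closing under the operation: H = {e, r^3, r^6, r^9, r^12, s, r^3s, r^6s, r^9s, r^12s}, so |H| = 10.

10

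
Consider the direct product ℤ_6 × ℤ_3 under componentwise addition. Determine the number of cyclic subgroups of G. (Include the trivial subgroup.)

10

A cyclic subgroup of order d is generated by each of its φ(d) elements of order d, so the cyclic subgroups of order d number (#elements of order d)/φ(d).
Cyclic subgroups by order — order 1: 1; order 2: 1; order 3: 4; order 6: 4.
Total: 10.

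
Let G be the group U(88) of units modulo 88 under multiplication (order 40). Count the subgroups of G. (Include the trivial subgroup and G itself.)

32

|G| = 40, so by Lagrange every subgroup order divides 40. Divisors: 1, 2, 4, 5, 8, 10, 20, 40.
Subgroups by order — order 1: 1; order 2: 7; order 4: 7; order 5: 1; order 8: 1; order 10: 7; order 20: 7; order 40: 1.
Total: 1 + 7 + 7 + 1 + 1 + 7 + 7 + 1 = 32.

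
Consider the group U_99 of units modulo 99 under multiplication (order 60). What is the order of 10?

2

Compute successive powers of 10 mod 99: 10, 1; 10^2 ≡ 1 (mod 99).
So |⟨10⟩| = 2.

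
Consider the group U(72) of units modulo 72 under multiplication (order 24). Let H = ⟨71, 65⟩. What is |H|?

|⟨71⟩| = 2 and |⟨65⟩| = 6, so |H| is a multiple of lcm(2, 6) = 6 and divides |G| = 24.
Closing under the operation: H = {1, 7, 17, 23, 25, 31, 41, 47, 49, 55, 65, 71}, so |H| = 12.

12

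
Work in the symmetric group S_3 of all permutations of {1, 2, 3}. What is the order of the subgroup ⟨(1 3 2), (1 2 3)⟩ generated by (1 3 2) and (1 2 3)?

3

|⟨(1 3 2)⟩| = 3 and |⟨(1 2 3)⟩| = 3, so |H| is a multiple of lcm(3, 3) = 3 and divides |G| = 6.
Closing under the operation: H = {e, (1 2 3), (1 3 2)}, so |H| = 3.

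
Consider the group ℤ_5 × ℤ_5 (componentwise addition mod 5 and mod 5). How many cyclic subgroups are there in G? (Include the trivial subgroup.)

A cyclic subgroup of order d is generated by each of its φ(d) elements of order d, so the cyclic subgroups of order d number (#elements of order d)/φ(d).
Cyclic subgroups by order — order 1: 1; order 5: 6.
Total: 7.

7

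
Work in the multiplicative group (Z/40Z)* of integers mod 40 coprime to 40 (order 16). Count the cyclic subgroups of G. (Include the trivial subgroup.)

12

A cyclic subgroup of order d is generated by each of its φ(d) elements of order d, so the cyclic subgroups of order d number (#elements of order d)/φ(d).
Cyclic subgroups by order — order 1: 1; order 2: 7; order 4: 4.
Total: 12.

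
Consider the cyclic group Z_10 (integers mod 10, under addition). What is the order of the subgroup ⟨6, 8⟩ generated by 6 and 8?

5

|⟨6⟩| = 5 and |⟨8⟩| = 5, so |H| is a multiple of lcm(5, 5) = 5 and divides |G| = 10.
Closing under the operation: H = {0, 2, 4, 6, 8}, so |H| = 5.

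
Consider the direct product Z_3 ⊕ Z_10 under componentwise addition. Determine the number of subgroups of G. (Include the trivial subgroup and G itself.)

8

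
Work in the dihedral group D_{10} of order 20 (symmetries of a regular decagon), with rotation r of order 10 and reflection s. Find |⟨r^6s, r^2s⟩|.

|⟨r^6s⟩| = 2 and |⟨r^2s⟩| = 2, so |H| is a multiple of lcm(2, 2) = 2 and divides |G| = 20.
Closing under the operation: H = {e, r^2, r^4, r^6, r^8, s, r^2s, r^4s, r^6s, r^8s}, so |H| = 10.

10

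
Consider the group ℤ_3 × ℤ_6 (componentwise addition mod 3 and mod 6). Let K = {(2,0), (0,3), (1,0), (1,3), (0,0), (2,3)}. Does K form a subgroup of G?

Yes

|K| = 6 divides |G| = 18, consistent with Lagrange.
K contains the identity, every element's inverse is in K, and K is closed under +: it is a subgroup.
In fact K = ⟨(2,3)⟩.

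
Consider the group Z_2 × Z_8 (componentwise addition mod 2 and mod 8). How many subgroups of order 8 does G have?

|G| = 16 and 8 | 16, so subgroups of order 8 are possible by Lagrange.
The subgroups of order 8 are: {(0,0), (0,1), (0,2), (0,3), (0,4), (0,5), (0,6), (0,7)}; {(0,0), (0,2), (0,4), (0,6), (1,0), (1,2), (1,4), (1,6)}; {(0,0), (0,2), (0,4), (0,6), (1,1), (1,3), (1,5), (1,7)}.
So G has 3 subgroups of order 8.

3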